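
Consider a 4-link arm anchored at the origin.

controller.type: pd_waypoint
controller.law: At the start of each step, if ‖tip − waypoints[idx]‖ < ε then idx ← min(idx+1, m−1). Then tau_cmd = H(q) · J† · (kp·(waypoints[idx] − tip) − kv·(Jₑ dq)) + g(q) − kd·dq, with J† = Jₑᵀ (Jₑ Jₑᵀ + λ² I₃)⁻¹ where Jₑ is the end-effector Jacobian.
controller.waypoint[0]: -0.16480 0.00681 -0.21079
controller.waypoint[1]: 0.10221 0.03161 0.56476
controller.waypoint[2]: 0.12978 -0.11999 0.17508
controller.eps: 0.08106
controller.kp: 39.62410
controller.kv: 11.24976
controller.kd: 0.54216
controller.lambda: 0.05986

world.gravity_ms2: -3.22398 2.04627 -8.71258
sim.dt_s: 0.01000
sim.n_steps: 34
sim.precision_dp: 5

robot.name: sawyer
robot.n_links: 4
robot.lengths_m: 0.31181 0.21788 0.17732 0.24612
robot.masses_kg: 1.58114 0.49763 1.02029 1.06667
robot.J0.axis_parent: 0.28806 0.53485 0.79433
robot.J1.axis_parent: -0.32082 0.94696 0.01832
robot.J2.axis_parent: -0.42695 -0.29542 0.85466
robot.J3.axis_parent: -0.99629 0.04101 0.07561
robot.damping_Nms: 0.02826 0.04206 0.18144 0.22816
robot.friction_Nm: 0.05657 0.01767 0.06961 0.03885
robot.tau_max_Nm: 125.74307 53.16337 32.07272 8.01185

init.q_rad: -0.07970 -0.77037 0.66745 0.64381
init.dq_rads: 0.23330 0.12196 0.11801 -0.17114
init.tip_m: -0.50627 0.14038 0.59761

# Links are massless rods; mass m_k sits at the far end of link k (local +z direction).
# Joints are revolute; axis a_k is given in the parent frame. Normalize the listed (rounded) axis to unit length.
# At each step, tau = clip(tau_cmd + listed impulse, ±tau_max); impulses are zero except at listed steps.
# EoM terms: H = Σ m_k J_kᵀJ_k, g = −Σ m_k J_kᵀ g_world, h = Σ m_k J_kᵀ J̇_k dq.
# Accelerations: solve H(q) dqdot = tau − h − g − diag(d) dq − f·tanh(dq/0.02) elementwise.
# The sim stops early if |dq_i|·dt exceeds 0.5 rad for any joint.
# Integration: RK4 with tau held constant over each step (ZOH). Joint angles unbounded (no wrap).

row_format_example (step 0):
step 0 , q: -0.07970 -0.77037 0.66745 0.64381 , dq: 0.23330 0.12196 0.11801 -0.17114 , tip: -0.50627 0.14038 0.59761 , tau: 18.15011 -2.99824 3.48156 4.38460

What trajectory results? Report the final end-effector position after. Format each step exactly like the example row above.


step 1 , q: -0.07522 -0.77031 0.67098 0.64878 , dq: 0.66030 -0.10684 0.59619 1.14635 , tip: -0.50517 0.13876 0.59727 , tau: 17.09669 -1.55410 2.46142 3.09948
step 2 , q: -0.06691 -0.77221 0.67942 0.66484 , dq: 0.99767 -0.27227 1.08278 2.05507 , tip: -0.50318 0.13676 0.59411 , tau: 15.80655 -0.28617 1.61228 2.23239
step 3 , q: -0.05564 -0.77562 0.69227 0.68864 , dq: 1.25241 -0.41132 1.47744 2.69659 , tip: -0.50059 0.13425 0.58866 , tau: 14.38527 0.78377 0.94326 1.63147
step 4 , q: -0.04219 -0.78033 0.70859 0.71786 , dq: 1.43517 -0.53319 1.77748 3.14046 , tip: -0.49754 0.13118 0.58133 , tau: 12.92878 1.67356 0.41306 1.21090
step 5 , q: -0.02721 -0.78620 0.72751 0.75075 , dq: 1.55760 -0.64209 1.99965 3.43320 , tip: -0.49415 0.12756 0.57247 , tau: 11.50948 2.40824 -0.01842 0.91388
step 6 , q: -0.01126 -0.79311 0.74833 0.78599 , dq: 1.63068 -0.74128 2.16202 3.60964 , tip: -0.49049 0.12343 0.56235 , tau: 10.17664 3.01233 -0.38133 0.70145
step 7 , q: 0.00522 -0.80097 0.77055 0.82255 , dq: 1.66416 -0.83362 2.27951 3.69681 , tip: -0.48660 0.11884 0.55119 , tau: 8.96037 3.50774 -0.69603 0.54677
step 8 , q: 0.02187 -0.80975 0.79376 0.85963 , dq: 1.66630 -0.92159 2.36349 3.71575 , tip: -0.48253 0.11385 0.53918 , tau: 7.87648 3.91352 -0.97551 0.43162
step 9 , q: 0.03842 -0.81939 0.81768 0.89665 , dq: 1.64401 -1.00720 2.42236 3.68271 , tip: -0.47830 0.10856 0.52648 , tau: 6.93074 4.24612 -1.22766 0.34390
step 10 , q: 0.05466 -0.82988 0.84209 0.93313 , dq: 1.60296 -1.09199 2.46226 3.61020 , tip: -0.47394 0.10302 0.51320 , tau: 6.12223 4.51969 -1.45707 0.27578
step 11 , q: 0.07041 -0.84123 0.86682 0.96873 , dq: 1.54782 -1.17706 2.48764 3.50774 , tip: -0.46946 0.09734 0.49946 , tau: 5.44588 4.74643 -1.66631 0.22237
step 12 , q: 0.08556 -0.85343 0.89175 1.00320 , dq: 1.48240 -1.26314 2.50175 3.38263 , tip: -0.46489 0.09157 0.48534 , tau: 4.89418 4.93683 -1.85681 0.18068
step 13 , q: 0.10001 -0.86650 0.91678 1.03633 , dq: 1.40980 -1.35064 2.50695 3.24041 , tip: -0.46022 0.08579 0.47092 , tau: 4.45831 5.09988 -2.02941 0.14896
step 14 , q: 0.11372 -0.88045 0.94182 1.06797 , dq: 1.33258 -1.43969 2.50500 3.08536 , tip: -0.45548 0.08006 0.45628 , tau: 4.12891 5.24326 -2.18470 0.12625
step 15 , q: 0.12665 -0.89530 0.96682 1.09801 , dq: 1.25282 -1.53020 2.49717 2.92077 , tip: -0.45066 0.07444 0.44145 , tau: 3.89650 5.37344 -2.32318 0.11196
step 16 , q: 0.13877 -0.91106 0.99171 1.12637 , dq: 1.17222 -1.62188 2.48444 2.74919 , tip: -0.44578 0.06897 0.42650 , tau: 3.75174 5.49584 -2.44545 0.10577
step 17 , q: 0.15009 -0.92775 1.01646 1.15299 , dq: 1.09216 -1.71428 2.46755 2.57267 , tip: -0.44083 0.06371 0.41146 , tau: 3.68552 5.61487 -2.55215 0.10740
step 18 , q: 0.16062 -0.94535 1.04103 1.17782 , dq: 1.01375 -1.80682 2.44708 2.39284 , tip: -0.43583 0.05867 0.39637 , tau: 3.68903 5.73404 -2.64403 0.11655
step 19 , q: 0.17037 -0.96388 1.06537 1.20085 , dq: 0.93789 -1.89880 2.42350 2.21105 , tip: -0.43076 0.05390 0.38126 , tau: 3.75373 5.85603 -2.72194 0.13287
step 20 , q: 0.17939 -0.98332 1.08947 1.22206 , dq: 0.86525 -1.98944 2.39719 2.02847 , tip: -0.42565 0.04942 0.36617 , tau: 3.87136 5.98275 -2.78675 0.15592
step 21 , q: 0.18769 -1.00366 1.11330 1.24144 , dq: 0.79638 -2.07791 2.36846 1.84609 , tip: -0.42048 0.04525 0.35112 , tau: 4.03387 6.11539 -2.83939 0.18517
step 22 , q: 0.19533 -1.02487 1.13683 1.25900 , dq: 0.73164 -2.16334 2.33761 1.66484 , tip: -0.41525 0.04140 0.33613 , tau: 4.23343 6.25452 -2.88078 0.21999
step 23 , q: 0.20234 -1.04691 1.16004 1.27475 , dq: 0.67130 -2.24486 2.30488 1.48555 , tip: -0.40996 0.03788 0.32123 , tau: 4.46241 6.40010 -2.91181 0.25966
step 24 , q: 0.20878 -1.06974 1.18292 1.28873 , dq: 0.61551 -2.32160 2.27050 1.30902 , tip: -0.40462 0.03470 0.30645 , tau: 4.71340 6.55161 -2.93336 0.30344
step 25 , q: 0.21467 -1.09331 1.20545 1.30096 , dq: 0.56432 -2.39276 2.23469 1.13601 , tip: -0.39921 0.03187 0.29179 , tau: 4.97923 6.70804 -2.94624 0.35050
step 26 , q: 0.22008 -1.11756 1.22762 1.31148 , dq: 0.51771 -2.45755 2.19764 0.96725 , tip: -0.39374 0.02937 0.27729 , tau: 5.25302 6.86806 -2.95120 0.40001
step 27 , q: 0.22505 -1.14243 1.24941 1.32034 , dq: 0.47557 -2.51531 2.15956 0.80342 , tip: -0.38821 0.02721 0.26296 , tau: 5.52825 7.03001 -2.94892 0.45113
step 28 , q: 0.22961 -1.16783 1.27082 1.32759 , dq: 0.43777 -2.56544 2.12062 0.64520 , tip: -0.38261 0.02537 0.24882 , tau: 5.79884 7.19200 -2.94004 0.50305
step 29 , q: 0.23382 -1.19369 1.29184 1.33328 , dq: 0.40409 -2.60745 2.08100 0.49320 , tip: -0.37694 0.02385 0.23489 , tau: 6.05923 7.35202 -2.92510 0.55498
step 30 , q: 0.23771 -1.21993 1.31245 1.33749 , dq: 0.37428 -2.64096 2.04087 0.34798 , tip: -0.37120 0.02263 0.22120 , tau: 6.30444 7.50796 -2.90460 0.60620
step 31 , q: 0.24132 -1.24647 1.33267 1.34028 , dq: 0.34808 -2.66573 2.00040 0.21007 , tip: -0.36540 0.02171 0.20775 , tau: 6.53017 7.65775 -2.87900 0.65605
step 32 , q: 0.24468 -1.27320 1.35248 1.34173 , dq: 0.32516 -2.68162 1.95973 0.07991 , tip: -0.35953 0.02106 0.19457 , tau: 6.73284 7.79935 -2.84867 0.70396
step 33 , q: 0.24783 -1.30005 1.37188 1.34192 , dq: 0.30514 -2.68847 1.91794 -0.03844 , tip: -0.35359 0.02067 0.18167 , tau: 6.90959 7.93091 -2.81346 0.74541
step 34 , q: 0.25079 -1.32692 1.39085 1.34104 , dq: 0.28747 -2.68603 1.87381 -0.13845 , tip: -0.34759 0.02052 0.16908
final tip position (m): -0.34759 0.02052 0.16908


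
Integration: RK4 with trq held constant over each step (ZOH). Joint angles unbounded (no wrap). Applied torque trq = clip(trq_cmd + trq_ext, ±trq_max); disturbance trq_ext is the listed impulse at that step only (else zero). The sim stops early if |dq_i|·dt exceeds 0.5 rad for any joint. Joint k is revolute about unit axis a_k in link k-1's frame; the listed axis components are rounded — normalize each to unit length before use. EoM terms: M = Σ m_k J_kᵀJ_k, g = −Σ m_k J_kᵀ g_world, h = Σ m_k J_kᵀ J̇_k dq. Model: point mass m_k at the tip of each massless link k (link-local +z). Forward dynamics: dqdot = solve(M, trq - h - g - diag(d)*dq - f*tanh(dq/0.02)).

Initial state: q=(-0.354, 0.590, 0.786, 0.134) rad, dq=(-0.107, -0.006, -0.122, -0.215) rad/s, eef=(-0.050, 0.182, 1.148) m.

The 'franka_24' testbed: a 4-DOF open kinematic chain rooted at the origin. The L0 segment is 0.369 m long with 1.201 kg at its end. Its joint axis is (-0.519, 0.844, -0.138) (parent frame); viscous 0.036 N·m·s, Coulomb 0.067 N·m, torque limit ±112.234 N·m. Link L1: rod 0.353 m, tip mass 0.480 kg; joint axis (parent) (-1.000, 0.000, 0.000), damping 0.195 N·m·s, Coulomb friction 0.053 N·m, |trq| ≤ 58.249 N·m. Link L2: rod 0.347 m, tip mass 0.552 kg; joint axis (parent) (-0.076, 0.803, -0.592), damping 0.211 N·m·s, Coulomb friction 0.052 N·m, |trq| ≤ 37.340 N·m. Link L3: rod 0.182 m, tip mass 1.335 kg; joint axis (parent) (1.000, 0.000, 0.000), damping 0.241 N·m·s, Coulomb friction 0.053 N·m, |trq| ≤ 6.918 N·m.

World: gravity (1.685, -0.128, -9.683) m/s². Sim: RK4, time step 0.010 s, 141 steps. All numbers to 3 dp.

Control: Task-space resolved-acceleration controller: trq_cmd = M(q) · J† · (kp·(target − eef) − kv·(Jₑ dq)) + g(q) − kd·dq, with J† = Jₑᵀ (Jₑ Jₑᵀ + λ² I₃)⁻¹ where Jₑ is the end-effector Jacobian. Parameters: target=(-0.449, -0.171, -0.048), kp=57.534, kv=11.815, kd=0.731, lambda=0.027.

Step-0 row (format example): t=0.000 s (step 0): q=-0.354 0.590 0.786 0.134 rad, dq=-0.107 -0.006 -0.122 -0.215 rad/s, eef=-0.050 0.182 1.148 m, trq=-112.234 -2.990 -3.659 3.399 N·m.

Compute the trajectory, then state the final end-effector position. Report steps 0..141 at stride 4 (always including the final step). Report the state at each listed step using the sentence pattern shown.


t=0.040 s (step 4): q=-0.461 0.720 0.988 0.076 rad, dq=-4.470 5.616 7.821 -3.217 rad/s, eef=-0.073 0.169 1.106 m, trq=-59.005 -4.923 -3.946 3.312 N·m.
t=0.080 s (step 8): q=-0.667 0.991 1.289 -0.096 rad, dq=-5.579 7.568 6.614 -5.031 rad/s, eef=-0.131 0.137 1.015 m, trq=-13.978 -1.420 -0.506 1.753 N·m.
t=0.120 s (step 12): q=-0.899 1.302 1.498 -0.299 rad, dq=-6.051 7.799 3.793 -4.837 rad/s, eef=-0.208 0.098 0.907 m, trq=9.708 1.766 -0.510 0.280 N·m.
t=0.160 s (step 16): q=-1.152 1.602 1.596 -0.468 rad, dq=-6.610 7.111 1.233 -3.520 rad/s, eef=-0.288 0.058 0.795 m, trq=19.270 3.959 -1.776 -0.600 N·m.
t=0.200 s (step 20): q=-1.429 1.865 1.605 -0.579 rad, dq=-7.237 5.997 -0.707 -2.049 rad/s, eef=-0.359 0.020 0.686 m, trq=21.602 5.818 -3.124 -0.894 N·m.
t=0.240 s (step 24): q=-1.728 2.080 1.549 -0.639 rad, dq=-7.666 4.722 -1.925 -1.049 rad/s, eef=-0.413 -0.018 0.581 m, trq=21.361 7.470 -4.572 -0.675 N·m.
t=0.280 s (step 28): q=-2.037 2.244 1.460 -0.670 rad, dq=-7.689 3.512 -2.425 -0.556 rad/s, eef=-0.453 -0.058 0.483 m, trq=21.226 8.881 -6.331 -0.264 N·m.
t=0.320 s (step 32): q=-2.337 2.364 1.363 -0.687 rad, dq=-7.265 2.511 -2.361 -0.323 rad/s, eef=-0.481 -0.098 0.390 m, trq=21.956 10.385 -8.346 0.013 N·m.
t=0.360 s (step 36): q=-2.613 2.448 1.275 -0.696 rad, dq=-6.488 1.754 -1.983 -0.171 rad/s, eef=-0.500 -0.134 0.303 m, trq=22.707 12.079 -10.225 0.059 N·m.
t=0.400 s (step 40): q=-2.854 2.507 1.205 -0.701 rad, dq=-5.538 1.212 -1.542 -0.066 rad/s, eef=-0.511 -0.163 0.223 m, trq=22.662 13.570 -11.555 -0.037 N·m.
t=0.440 s (step 44): q=-3.057 2.548 1.150 -0.702 rad, dq=-4.582 0.836 -1.188 -0.027 rad/s, eef=-0.516 -0.184 0.152 m, trq=21.708 14.512 -12.180 -0.158 N·m.
t=0.480 s (step 48): q=-3.222 2.576 1.108 -0.704 rad, dq=-3.722 0.584 -0.958 -0.036 rad/s, eef=-0.515 -0.199 0.092 m, trq=20.094 14.847 -12.187 -0.262 N·m.
t=0.520 s (step 52): q=-3.356 2.596 1.072 -0.705 rad, dq=-2.999 0.421 -0.832 -0.067 rad/s, eef=-0.511 -0.207 0.042 m, trq=18.141 14.702 -11.763 -0.342 N·m.
t=0.560 s (step 56): q=-3.464 2.610 1.040 -0.709 rad, dq=-2.415 0.319 -0.776 -0.103 rad/s, eef=-0.505 -0.212 0.004 m, trq=16.124 14.252 -11.104 -0.398 N·m.
t=0.600 s (step 60): q=-3.551 2.622 1.010 -0.714 rad, dq=-1.953 0.258 -0.755 -0.132 rad/s, eef=-0.499 -0.213 -0.024 m, trq=14.225 13.658 -10.361 -0.438 N·m.
t=0.640 s (step 64): q=-3.622 2.631 0.980 -0.719 rad, dq=-1.591 0.220 -0.747 -0.150 rad/s, eef=-0.493 -0.213 -0.044 m, trq=12.542 13.033 -9.635 -0.468 N·m.
t=0.680 s (step 68): q=-3.680 2.640 0.950 -0.725 rad, dq=-1.306 0.197 -0.739 -0.158 rad/s, eef=-0.488 -0.212 -0.058 m, trq=11.111 12.447 -8.980 -0.490 N·m.
t=0.720 s (step 72): q=-3.727 2.647 0.921 -0.732 rad, dq=-1.083 0.180 -0.723 -0.160 rad/s, eef=-0.484 -0.210 -0.066 m, trq=9.930 11.935 -8.420 -0.505 N·m.
t=0.760 s (step 76): q=-3.767 2.654 0.892 -0.738 rad, dq=-0.905 0.167 -0.699 -0.158 rad/s, eef=-0.480 -0.208 -0.071 m, trq=8.974 11.511 -7.959 -0.516 N·m.
t=0.800 s (step 80): q=-3.800 2.660 0.865 -0.744 rad, dq=-0.764 0.154 -0.667 -0.152 rad/s, eef=-0.477 -0.205 -0.074 m, trq=8.212 11.173 -7.588 -0.523 N·m.
t=0.840 s (step 84): q=-3.828 2.666 0.839 -0.750 rad, dq=-0.651 0.142 -0.628 -0.146 rad/s, eef=-0.475 -0.203 -0.074 m, trq=7.611 10.914 -7.297 -0.528 N·m.
t=0.880 s (step 88): q=-3.853 2.672 0.815 -0.756 rad, dq=-0.559 0.130 -0.586 -0.139 rad/s, eef=-0.473 -0.200 -0.074 m, trq=7.141 10.723 -7.071 -0.531 N·m.
t=0.920 s (step 92): q=-3.873 2.677 0.792 -0.762 rad, dq=-0.485 0.118 -0.543 -0.132 rad/s, eef=-0.471 -0.198 -0.072 m, trq=6.775 10.587 -6.899 -0.534 N·m.
t=0.960 s (step 96): q=-3.892 2.681 0.771 -0.767 rad, dq=-0.425 0.107 -0.499 -0.125 rad/s, eef=-0.470 -0.196 -0.071 m, trq=6.490 10.495 -6.769 -0.536 N·m.
t=1.000 s (step 100): q=-3.908 2.685 0.752 -0.771 rad, dq=-0.376 0.096 -0.456 -0.118 rad/s, eef=-0.468 -0.194 -0.069 m, trq=6.268 10.437 -6.672 -0.539 N·m.
t=1.040 s (step 104): q=-3.922 2.689 0.735 -0.776 rad, dq=-0.335 0.086 -0.416 -0.111 rad/s, eef=-0.467 -0.192 -0.067 m, trq=6.095 10.403 -6.600 -0.541 N·m.
t=1.080 s (step 108): q=-3.934 2.692 0.719 -0.780 rad, dq=-0.301 0.077 -0.378 -0.105 rad/s, eef=-0.466 -0.190 -0.065 m, trq=5.959 10.387 -6.546 -0.543 N·m.
t=1.120 s (step 112): q=-3.946 2.695 0.704 -0.784 rad, dq=-0.272 0.069 -0.343 -0.099 rad/s, eef=-0.466 -0.188 -0.063 m, trq=5.851 10.383 -6.507 -0.546 N·m.
t=1.160 s (step 116): q=-3.956 2.698 0.691 -0.788 rad, dq=-0.247 0.062 -0.310 -0.093 rad/s, eef=-0.465 -0.187 -0.061 m, trq=5.764 10.387 -6.479 -0.548 N·m.
t=1.200 s (step 120): q=-3.966 2.700 0.680 -0.792 rad, dq=-0.226 0.056 -0.281 -0.088 rad/s, eef=-0.464 -0.186 -0.060 m, trq=5.692 10.395 -6.457 -0.550 N·m.
t=1.240 s (step 124): q=-3.974 2.702 0.669 -0.795 rad, dq=-0.208 0.051 -0.255 -0.083 rad/s, eef=-0.464 -0.184 -0.059 m, trq=5.633 10.406 -6.442 -0.552 N·m.
t=1.280 s (step 128): q=-3.982 2.704 0.659 -0.799 rad, dq=-0.191 0.046 -0.231 -0.078 rad/s, eef=-0.463 -0.183 -0.058 m, trq=5.582 10.416 -6.429 -0.554 N·m.
t=1.320 s (step 132): q=-3.990 2.706 0.650 -0.802 rad, dq=-0.177 0.042 -0.210 -0.073 rad/s, eef=-0.462 -0.182 -0.057 m, trq=5.537 10.427 -6.420 -0.555 N·m.
t=1.360 s (step 136): q=-3.997 2.707 0.642 -0.804 rad, dq=-0.164 0.038 -0.191 -0.069 rad/s, eef=-0.462 -0.181 -0.056 m, trq=5.498 10.436 -6.412 -0.557 N·m.
t=1.400 s (step 140): q=-4.003 2.709 0.635 -0.807 rad, dq=-0.151 0.035 -0.174 -0.064 rad/s, eef=-0.461 -0.181 -0.055 m, trq=5.462 10.443 -6.406 -0.558 N·m.
t=1.410 s (step 141): q=-4.004 2.709 0.633 -0.808 rad, dq=-0.149 0.035 -0.170 -0.063 rad/s, eef=-0.461 -0.180 -0.055 m.
final eef position (m): -0.461 -0.180 -0.055


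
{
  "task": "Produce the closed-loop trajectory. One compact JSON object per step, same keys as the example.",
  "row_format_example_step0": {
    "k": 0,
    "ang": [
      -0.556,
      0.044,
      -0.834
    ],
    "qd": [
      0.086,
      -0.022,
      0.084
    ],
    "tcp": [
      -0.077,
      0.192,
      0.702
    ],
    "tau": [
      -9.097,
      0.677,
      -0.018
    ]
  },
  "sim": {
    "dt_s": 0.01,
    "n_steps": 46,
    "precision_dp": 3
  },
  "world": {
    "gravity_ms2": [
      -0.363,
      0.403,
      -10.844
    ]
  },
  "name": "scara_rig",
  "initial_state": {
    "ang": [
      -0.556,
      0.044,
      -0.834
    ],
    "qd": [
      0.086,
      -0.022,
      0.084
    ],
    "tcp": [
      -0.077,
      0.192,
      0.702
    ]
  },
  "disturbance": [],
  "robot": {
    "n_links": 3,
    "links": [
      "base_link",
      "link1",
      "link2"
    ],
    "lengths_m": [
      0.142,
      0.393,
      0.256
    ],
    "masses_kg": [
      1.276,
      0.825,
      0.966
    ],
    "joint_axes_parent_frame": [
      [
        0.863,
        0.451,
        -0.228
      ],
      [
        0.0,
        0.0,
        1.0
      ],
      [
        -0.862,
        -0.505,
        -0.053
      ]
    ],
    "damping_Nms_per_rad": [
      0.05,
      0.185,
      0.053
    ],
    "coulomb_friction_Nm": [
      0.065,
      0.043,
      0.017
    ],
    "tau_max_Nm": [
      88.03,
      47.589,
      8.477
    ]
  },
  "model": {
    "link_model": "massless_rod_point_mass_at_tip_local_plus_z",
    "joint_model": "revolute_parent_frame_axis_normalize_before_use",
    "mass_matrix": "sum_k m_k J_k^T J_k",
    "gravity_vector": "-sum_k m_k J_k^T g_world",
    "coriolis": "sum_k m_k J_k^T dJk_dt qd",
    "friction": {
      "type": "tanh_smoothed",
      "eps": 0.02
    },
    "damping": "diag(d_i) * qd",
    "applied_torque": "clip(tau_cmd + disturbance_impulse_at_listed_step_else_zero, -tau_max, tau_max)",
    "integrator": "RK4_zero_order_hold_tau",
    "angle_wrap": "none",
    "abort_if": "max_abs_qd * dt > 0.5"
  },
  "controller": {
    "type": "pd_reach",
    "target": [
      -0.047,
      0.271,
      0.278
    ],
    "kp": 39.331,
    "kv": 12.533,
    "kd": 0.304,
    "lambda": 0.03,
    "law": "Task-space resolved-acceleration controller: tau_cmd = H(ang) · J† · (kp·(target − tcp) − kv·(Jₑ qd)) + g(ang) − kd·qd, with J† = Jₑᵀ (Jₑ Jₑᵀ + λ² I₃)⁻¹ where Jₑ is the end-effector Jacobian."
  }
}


{"k":1,"ang":[-0.557,0.044,-0.838],"qd":[-0.324,-0.06,-0.969],"tcp":[-0.077,0.192,0.702],"tau":[-7.068,0.576,0.373]}
{"k":2,"ang":[-0.562,0.043,-0.852],"qd":[-0.654,-0.065,-1.759],"tcp":[-0.077,0.192,0.7],"tau":[-5.146,0.478,0.629]}
{"k":3,"ang":[-0.57,0.042,-0.873],"qd":[-0.914,-0.05,-2.336],"tcp":[-0.076,0.193,0.696],"tau":[-3.352,0.383,0.792]}
{"k":4,"ang":[-0.58,0.042,-0.898],"qd":[-1.118,-0.024,-2.745],"tcp":[-0.076,0.194,0.692],"tau":[-1.7,0.293,0.89]}
{"k":5,"ang":[-0.592,0.042,-0.927],"qd":[-1.275,0.002,-3.025],"tcp":[-0.076,0.196,0.687],"tau":[-0.199,0.212,0.945]}
{"k":6,"ang":[-0.605,0.042,-0.958],"qd":[-1.393,0.022,-3.205],"tcp":[-0.076,0.198,0.682],"tau":[1.151,0.142,0.974]}
{"k":7,"ang":[-0.62,0.042,-0.991],"qd":[-1.48,0.043,-3.311],"tcp":[-0.076,0.2,0.676],"tau":[2.357,0.076,0.987]}
{"k":8,"ang":[-0.635,0.043,-1.024],"qd":[-1.542,0.066,-3.36],"tcp":[-0.076,0.203,0.669],"tau":[3.426,0.013,0.991]}
{"k":9,"ang":[-0.651,0.044,-1.058],"qd":[-1.584,0.09,-3.368],"tcp":[-0.076,0.206,0.662],"tau":[4.368,-0.049,0.993]}
{"k":10,"ang":[-0.666,0.045,-1.091],"qd":[-1.609,0.113,-3.346],"tcp":[-0.077,0.209,0.655],"tau":[5.197,-0.108,0.995]}
{"k":11,"ang":[-0.683,0.046,-1.124],"qd":[-1.621,0.136,-3.303],"tcp":[-0.077,0.212,0.648],"tau":[5.922,-0.164,1.0]}
{"k":12,"ang":[-0.699,0.047,-1.157],"qd":[-1.621,0.158,-3.246],"tcp":[-0.077,0.215,0.64],"tau":[6.556,-0.218,1.008]}
{"k":13,"ang":[-0.715,0.049,-1.189],"qd":[-1.614,0.178,-3.178],"tcp":[-0.078,0.218,0.633],"tau":[7.108,-0.269,1.02]}
{"k":14,"ang":[-0.731,0.051,-1.221],"qd":[-1.599,0.197,-3.104],"tcp":[-0.079,0.222,0.625],"tau":[7.588,-0.317,1.036]}
{"k":15,"ang":[-0.747,0.053,-1.251],"qd":[-1.578,0.214,-3.026],"tcp":[-0.079,0.225,0.618],"tau":[8.004,-0.363,1.056]}
{"k":16,"ang":[-0.763,0.055,-1.281],"qd":[-1.553,0.23,-2.947],"tcp":[-0.08,0.229,0.61],"tau":[8.365,-0.406,1.079]}
{"k":17,"ang":[-0.778,0.058,-1.31],"qd":[-1.524,0.244,-2.867],"tcp":[-0.08,0.232,0.602],"tau":[8.676,-0.447,1.105]}
{"k":18,"ang":[-0.793,0.06,-1.338],"qd":[-1.493,0.257,-2.787],"tcp":[-0.081,0.235,0.595],"tau":[8.944,-0.485,1.134]}
{"k":19,"ang":[-0.808,0.063,-1.366],"qd":[-1.459,0.269,-2.708],"tcp":[-0.081,0.238,0.587],"tau":[9.175,-0.521,1.165]}
{"k":20,"ang":[-0.822,0.066,-1.393],"qd":[-1.423,0.279,-2.631],"tcp":[-0.082,0.241,0.58],"tau":[9.372,-0.554,1.198]}
{"k":21,"ang":[-0.836,0.068,-1.419],"qd":[-1.386,0.288,-2.556],"tcp":[-0.082,0.244,0.572],"tau":[9.54,-0.586,1.232]}
{"k":22,"ang":[-0.85,0.071,-1.444],"qd":[-1.348,0.296,-2.483],"tcp":[-0.083,0.247,0.565],"tau":[9.683,-0.616,1.267]}
{"k":23,"ang":[-0.863,0.074,-1.468],"qd":[-1.309,0.304,-2.413],"tcp":[-0.083,0.25,0.558],"tau":[9.803,-0.644,1.303]}
{"k":24,"ang":[-0.876,0.077,-1.492],"qd":[-1.27,0.31,-2.344],"tcp":[-0.083,0.253,0.551],"tau":[9.904,-0.67,1.339]}
{"k":25,"ang":[-0.889,0.08,-1.515],"qd":[-1.23,0.315,-2.278],"tcp":[-0.084,0.255,0.544],"tau":[9.988,-0.694,1.375]}
{"k":26,"ang":[-0.901,0.084,-1.538],"qd":[-1.191,0.32,-2.214],"tcp":[-0.084,0.258,0.537],"tau":[10.057,-0.717,1.411]}
{"k":27,"ang":[-0.912,0.087,-1.559],"qd":[-1.151,0.324,-2.153],"tcp":[-0.084,0.26,0.53],"tau":[10.113,-0.738,1.447]}
{"k":28,"ang":[-0.924,0.09,-1.581],"qd":[-1.112,0.327,-2.093],"tcp":[-0.085,0.262,0.523],"tau":[10.158,-0.758,1.482]}
{"k":29,"ang":[-0.935,0.093,-1.601],"qd":[-1.074,0.33,-2.036],"tcp":[-0.085,0.264,0.517],"tau":[10.192,-0.776,1.516]}
{"k":30,"ang":[-0.945,0.097,-1.621],"qd":[-1.036,0.332,-1.98],"tcp":[-0.085,0.266,0.511],"tau":[10.218,-0.793,1.55]}
{"k":31,"ang":[-0.955,0.1,-1.641],"qd":[-0.998,0.333,-1.926],"tcp":[-0.085,0.268,0.504],"tau":[10.236,-0.81,1.582]}
{"k":32,"ang":[-0.965,0.103,-1.66],"qd":[-0.961,0.335,-1.874],"tcp":[-0.085,0.27,0.498],"tau":[10.248,-0.824,1.614]}
{"k":33,"ang":[-0.975,0.107,-1.678],"qd":[-0.925,0.335,-1.824],"tcp":[-0.085,0.271,0.492],"tau":[10.253,-0.838,1.645]}
{"k":34,"ang":[-0.984,0.11,-1.696],"qd":[-0.889,0.336,-1.776],"tcp":[-0.085,0.273,0.486],"tau":[10.254,-0.851,1.675]}
{"k":35,"ang":[-0.992,0.113,-1.714],"qd":[-0.854,0.335,-1.729],"tcp":[-0.085,0.274,0.481],"tau":[10.25,-0.864,1.704]}
{"k":36,"ang":[-1.001,0.117,-1.731],"qd":[-0.82,0.335,-1.683],"tcp":[-0.085,0.276,0.475],"tau":[10.243,-0.875,1.732]}
{"k":37,"ang":[-1.009,0.12,-1.747],"qd":[-0.787,0.334,-1.639],"tcp":[-0.085,0.277,0.47],"tau":[10.232,-0.885,1.759]}
{"k":38,"ang":[-1.016,0.123,-1.764],"qd":[-0.755,0.333,-1.596],"tcp":[-0.085,0.278,0.464],"tau":[10.218,-0.895,1.784]}
{"k":39,"ang":[-1.024,0.127,-1.779],"qd":[-0.723,0.332,-1.555],"tcp":[-0.085,0.279,0.459],"tau":[10.202,-0.904,1.809]}
{"k":40,"ang":[-1.031,0.13,-1.795],"qd":[-0.692,0.33,-1.514],"tcp":[-0.085,0.28,0.454],"tau":[10.184,-0.912,1.833]}
{"k":41,"ang":[-1.038,0.133,-1.81],"qd":[-0.662,0.329,-1.475],"tcp":[-0.084,0.281,0.449],"tau":[10.164,-0.92,1.855]}
{"k":42,"ang":[-1.044,0.137,-1.824],"qd":[-0.633,0.327,-1.437],"tcp":[-0.084,0.282,0.445],"tau":[10.142,-0.927,1.877]}
{"k":43,"ang":[-1.05,0.14,-1.838],"qd":[-0.605,0.325,-1.4],"tcp":[-0.084,0.282,0.44],"tau":[10.119,-0.933,1.898]}
{"k":44,"ang":[-1.056,0.143,-1.852],"qd":[-0.578,0.322,-1.364],"tcp":[-0.084,0.283,0.435],"tau":[10.095,-0.94,1.917]}
{"k":45,"ang":[-1.062,0.146,-1.866],"qd":[-0.551,0.32,-1.329],"tcp":[-0.084,0.284,0.431],"tau":[10.071,-0.945,1.936]}
{"k":46,"ang":[-1.067,0.15,-1.879],"qd":[-0.526,0.317,-1.296],"tcp":[-0.083,0.284,0.427]}


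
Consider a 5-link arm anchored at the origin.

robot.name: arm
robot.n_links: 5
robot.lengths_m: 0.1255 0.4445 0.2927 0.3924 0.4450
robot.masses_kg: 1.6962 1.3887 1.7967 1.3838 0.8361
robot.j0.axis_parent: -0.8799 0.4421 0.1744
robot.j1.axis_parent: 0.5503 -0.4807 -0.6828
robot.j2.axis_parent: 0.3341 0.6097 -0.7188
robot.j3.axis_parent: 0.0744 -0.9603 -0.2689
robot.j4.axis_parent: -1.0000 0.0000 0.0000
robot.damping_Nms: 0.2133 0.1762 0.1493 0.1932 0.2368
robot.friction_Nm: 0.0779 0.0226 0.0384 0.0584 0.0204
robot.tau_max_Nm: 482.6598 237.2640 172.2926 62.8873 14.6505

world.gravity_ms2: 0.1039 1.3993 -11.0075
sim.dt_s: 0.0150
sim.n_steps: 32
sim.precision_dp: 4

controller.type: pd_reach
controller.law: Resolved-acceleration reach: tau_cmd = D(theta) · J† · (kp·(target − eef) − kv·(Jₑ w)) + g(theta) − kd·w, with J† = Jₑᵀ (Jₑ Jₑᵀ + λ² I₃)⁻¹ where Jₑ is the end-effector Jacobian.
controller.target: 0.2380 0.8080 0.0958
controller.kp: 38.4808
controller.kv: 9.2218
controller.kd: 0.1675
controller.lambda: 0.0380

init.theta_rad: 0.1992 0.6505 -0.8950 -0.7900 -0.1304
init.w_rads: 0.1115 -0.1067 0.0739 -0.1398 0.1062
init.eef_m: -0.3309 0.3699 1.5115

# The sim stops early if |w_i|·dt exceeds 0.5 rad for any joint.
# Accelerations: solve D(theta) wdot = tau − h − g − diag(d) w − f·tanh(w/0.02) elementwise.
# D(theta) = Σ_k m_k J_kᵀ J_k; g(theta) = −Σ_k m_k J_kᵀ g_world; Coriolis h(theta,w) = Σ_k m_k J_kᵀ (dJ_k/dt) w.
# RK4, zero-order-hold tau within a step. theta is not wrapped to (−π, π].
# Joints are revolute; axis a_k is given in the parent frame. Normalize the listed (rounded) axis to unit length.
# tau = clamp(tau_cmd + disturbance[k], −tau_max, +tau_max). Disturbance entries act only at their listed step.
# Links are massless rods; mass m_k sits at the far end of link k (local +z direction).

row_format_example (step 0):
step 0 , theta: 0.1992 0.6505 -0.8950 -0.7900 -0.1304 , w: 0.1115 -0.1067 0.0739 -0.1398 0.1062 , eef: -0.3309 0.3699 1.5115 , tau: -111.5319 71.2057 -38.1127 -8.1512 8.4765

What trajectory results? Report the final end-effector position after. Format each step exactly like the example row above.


step 1 , theta: 0.1941 0.6542 -0.9059 -0.8145 -0.1263 , w: -0.7869 0.6109 -1.4935 -3.0972 0.4727 , eef: -0.3246 0.3749 1.5052 , tau: -91.1588 56.5826 -29.6797 -7.3507 7.0155
step 2 , theta: 0.1769 0.6680 -0.9368 -0.8778 -0.1155 , w: -1.4857 1.2461 -2.5881 -5.2820 1.0319 , eef: -0.3148 0.3826 1.4875 , tau: -64.4534 38.0965 -20.7280 -8.0635 5.7544
step 3 , theta: 0.1506 0.6898 -0.9810 -0.9677 -0.0952 , w: -2.0154 1.6785 -3.2754 -6.6537 1.7160 , eef: -0.3025 0.3920 1.4589 , tau: -37.4114 20.1106 -12.3153 -8.8980 4.6154
step 4 , theta: 0.1174 0.7164 -1.0333 -1.0730 -0.0646 , w: -2.4049 1.8680 -3.6819 -7.3395 2.3987 , eef: -0.2886 0.4020 1.4205 , tau: -13.9327 5.1893 -5.0524 -9.0250 3.5269
step 5 , theta: 0.0794 0.7443 -1.0903 -1.1846 -0.0244 , w: -2.6730 1.8457 -3.9148 -7.5300 2.9697 , eef: -0.2737 0.4119 1.3736 , tau: 4.6393 -5.9688 0.9586 -8.1996 2.4342
step 6 , theta: 0.0381 0.7707 -1.1499 -1.2966 0.0232 , w: -2.8301 1.6733 -4.0417 -7.4026 3.3695 , eef: -0.2581 0.4213 1.3196 , tau: 18.5049 -13.6837 5.8757 -6.5312 1.3118
step 7 , theta: -0.0048 0.7939 -1.2109 -1.4052 0.0755 , w: -2.8831 1.4133 -4.1000 -7.0918 3.5860 , eef: -0.2421 0.4300 1.2602 , tau: 28.4333 -18.6078 9.9174 -4.2660 0.1637
step 8 , theta: -0.0477 0.8129 -1.2724 -1.5085 0.1297 , w: -2.8377 1.1167 -4.1106 -6.6869 3.6364 , eef: -0.2259 0.4380 1.1970 , tau: 35.2521 -21.3990 13.2733 -1.6607 -0.9847
step 9 , theta: -0.0892 0.8274 -1.3339 -1.6053 0.1837 , w: -2.6998 0.8213 -4.0868 -6.2422 3.5501 , eef: -0.2096 0.4453 1.1314 , tau: 39.6632 -22.6135 16.0815 1.0693 -2.0989
step 10 , theta: -0.1281 0.8378 -1.3948 -1.6954 0.2356 , w: -2.4768 0.5538 -4.0391 -5.7871 3.3587 , eef: -0.1933 0.4522 1.0646 , tau: 42.2079 -22.6918 18.4355 3.7612 -3.1454
step 11 , theta: -0.1630 0.8444 -1.4548 -1.7787 0.2840 , w: -2.1772 0.3319 -3.9776 -5.3345 3.0912 , eef: -0.1769 0.4587 0.9976 , tau: 43.2871 -21.9742 20.3978 6.2983 -4.0983
step 12 , theta: -0.1929 0.8482 -1.5139 -1.8553 0.3281 , w: -1.8109 0.1664 -3.9114 -4.8875 2.7730 , eef: -0.1605 0.4650 0.9312 , tau: 43.1956 -20.7212 22.0124 8.5989 -4.9410
step 13 , theta: -0.2169 0.8499 -1.5721 -1.9252 0.3671 , w: -1.3890 0.0627 -3.8481 -4.4434 2.4254 , eef: -0.1441 0.4711 0.8661 , tau: 42.1560 -19.1320 23.3118 10.6045 -5.6674
step 14 , theta: -0.2343 0.8505 -1.6293 -1.9885 0.4008 , w: -0.9233 0.0220 -3.7921 -3.9980 2.0665 , eef: -0.1277 0.4770 0.8027 , tau: 40.3435 -17.3563 24.3208 12.2719 -6.2797
step 15 , theta: -0.2444 0.8510 -1.6858 -2.0450 0.4292 , w: -0.4263 0.0417 -3.7436 -3.5480 1.7112 , eef: -0.1115 0.4829 0.7415 , tau: 37.9023 -15.5042 25.0573 13.5688 -6.7860
step 16 , theta: -0.2470 0.8522 -1.7416 -2.0948 0.4523 , w: 0.0889 0.1156 -3.6979 -3.0934 1.3706 , eef: -0.0954 0.4887 0.6827 , tau: 34.9586 -13.6548 25.5332 14.4721 -7.1975
step 17 , theta: -0.2418 0.8548 -1.7967 -2.1378 0.4704 , w: 0.6076 0.2343 -3.6459 -2.6382 1.0521 , eef: -0.0797 0.4944 0.6266 , tau: 31.6352 -11.8663 25.7581 14.9700 -7.5252
step 18 , theta: -0.2289 0.8595 -1.8509 -2.1740 0.4840 , w: 1.1188 0.3898 -3.5745 -2.1903 0.7601 , eef: -0.0644 0.5000 0.5734 , tau: 28.0029 -10.1693 25.7371 15.0657 -7.7779
step 19 , theta: -0.2084 0.8667 -1.9038 -2.2036 0.4934 , w: 1.6096 0.5701 -3.4703 -1.7608 0.4944 , eef: -0.0495 0.5055 0.5233 , tau: 24.1489 -8.5913 25.4800 14.7782 -7.9605
step 20 , theta: -0.1808 0.8767 -1.9548 -2.2269 0.4990 , w: 2.0680 0.7617 -3.3215 -1.3624 0.2527 , eef: -0.0353 0.5111 0.4764 , tau: 20.1577 -7.1551 25.0026 14.1448 -8.0746
step 21 , theta: -0.1467 0.8895 -2.0032 -2.2447 0.5011 , w: 2.4835 0.9512 -3.1202 -1.0072 0.0318 , eef: -0.0218 0.5168 0.4327 , tau: 16.1143 -5.8799 24.3277 13.2196 -8.1200
step 22 , theta: -0.1067 0.9051 -2.0482 -2.2575 0.5001 , w: 2.8474 1.1272 -2.8610 -0.7050 -0.1631 , eef: -0.0089 0.5228 0.3922 , tau: 12.1079 -4.7778 23.4922 12.0709 -8.1025
step 23 , theta: -0.0617 0.9232 -2.0889 -2.2662 0.4964 , w: 3.1545 1.2778 -2.5492 -0.4609 -0.3397 , eef: 0.0031 0.5291 0.3550 , tau: 8.2091 -3.8631 22.5232 10.7724 -8.0182
step 24 , theta: -0.0125 0.9433 -2.1245 -2.2717 0.4901 , w: 3.4020 1.3953 -2.1933 -0.2760 -0.4983 , eef: 0.0144 0.5359 0.3210 , tau: 4.4822 -3.1400 21.4559 9.3972 -7.8713
step 25 , theta: 0.0399 0.9648 -2.1546 -2.2748 0.4815 , w: 3.5898 1.4752 -1.8040 -0.1473 -0.6364 , eef: 0.0250 0.5431 0.2899 , tau: 0.9762 -2.6015 20.3264 8.0124 -7.6703
step 26 , theta: 0.0948 0.9873 -2.1786 -2.2764 0.4711 , w: 3.7200 1.5164 -1.3938 -0.0683 -0.7520 , eef: 0.0350 0.5510 0.2617 , tau: -2.2785 -2.2308 19.1679 6.6740 -7.4261
step 27 , theta: 0.1511 1.0100 -2.1964 -2.2771 0.4592 , w: 3.7964 1.5202 -0.9754 -0.0306 -0.8436 , eef: 0.0443 0.5594 0.2362 , tau: -5.2700 -2.0026 18.0094 5.4247 -7.1505
step 28 , theta: 0.2083 1.0326 -2.2080 -2.2775 0.4460 , w: 3.8237 1.4900 -0.5603 -0.0248 -0.9114 , eef: 0.0531 0.5684 0.2131 , tau: -8.0007 -1.8862 16.8751 4.2938 -6.8555
step 29 , theta: 0.2655 1.0545 -2.2134 -2.2780 0.4320 , w: 3.8073 1.4307 -0.1590 -0.0411 -0.9570 , eef: 0.0615 0.5778 0.1924 , tau: -10.4847 -1.8471 15.7842 3.2961 -6.5516
step 30 , theta: 0.3222 1.0754 -2.2129 -2.2788 0.4174 , w: 3.7530 1.3476 0.2156 -0.0697 -0.9882 , eef: 0.0695 0.5878 0.1738 , tau: -12.7489 -1.8513 14.7513 2.4361 -6.2471
step 31 , theta: 0.3778 1.0948 -2.2071 -2.2802 0.4025 , w: 3.6660 1.2465 0.5608 -0.1040 -1.0033 , eef: 0.0772 0.5981 0.1571 , tau: -14.8063 -1.8699 13.7879 1.7118 -5.9502
step 32 , theta: 0.4319 1.1127 -2.1963 -2.2820 0.3874 , w: 3.5515 1.1332 0.8732 -0.1383 -1.0039 , eef: 0.0846 0.6087 0.1421
final eef position (m): 0.0846 0.6087 0.1421


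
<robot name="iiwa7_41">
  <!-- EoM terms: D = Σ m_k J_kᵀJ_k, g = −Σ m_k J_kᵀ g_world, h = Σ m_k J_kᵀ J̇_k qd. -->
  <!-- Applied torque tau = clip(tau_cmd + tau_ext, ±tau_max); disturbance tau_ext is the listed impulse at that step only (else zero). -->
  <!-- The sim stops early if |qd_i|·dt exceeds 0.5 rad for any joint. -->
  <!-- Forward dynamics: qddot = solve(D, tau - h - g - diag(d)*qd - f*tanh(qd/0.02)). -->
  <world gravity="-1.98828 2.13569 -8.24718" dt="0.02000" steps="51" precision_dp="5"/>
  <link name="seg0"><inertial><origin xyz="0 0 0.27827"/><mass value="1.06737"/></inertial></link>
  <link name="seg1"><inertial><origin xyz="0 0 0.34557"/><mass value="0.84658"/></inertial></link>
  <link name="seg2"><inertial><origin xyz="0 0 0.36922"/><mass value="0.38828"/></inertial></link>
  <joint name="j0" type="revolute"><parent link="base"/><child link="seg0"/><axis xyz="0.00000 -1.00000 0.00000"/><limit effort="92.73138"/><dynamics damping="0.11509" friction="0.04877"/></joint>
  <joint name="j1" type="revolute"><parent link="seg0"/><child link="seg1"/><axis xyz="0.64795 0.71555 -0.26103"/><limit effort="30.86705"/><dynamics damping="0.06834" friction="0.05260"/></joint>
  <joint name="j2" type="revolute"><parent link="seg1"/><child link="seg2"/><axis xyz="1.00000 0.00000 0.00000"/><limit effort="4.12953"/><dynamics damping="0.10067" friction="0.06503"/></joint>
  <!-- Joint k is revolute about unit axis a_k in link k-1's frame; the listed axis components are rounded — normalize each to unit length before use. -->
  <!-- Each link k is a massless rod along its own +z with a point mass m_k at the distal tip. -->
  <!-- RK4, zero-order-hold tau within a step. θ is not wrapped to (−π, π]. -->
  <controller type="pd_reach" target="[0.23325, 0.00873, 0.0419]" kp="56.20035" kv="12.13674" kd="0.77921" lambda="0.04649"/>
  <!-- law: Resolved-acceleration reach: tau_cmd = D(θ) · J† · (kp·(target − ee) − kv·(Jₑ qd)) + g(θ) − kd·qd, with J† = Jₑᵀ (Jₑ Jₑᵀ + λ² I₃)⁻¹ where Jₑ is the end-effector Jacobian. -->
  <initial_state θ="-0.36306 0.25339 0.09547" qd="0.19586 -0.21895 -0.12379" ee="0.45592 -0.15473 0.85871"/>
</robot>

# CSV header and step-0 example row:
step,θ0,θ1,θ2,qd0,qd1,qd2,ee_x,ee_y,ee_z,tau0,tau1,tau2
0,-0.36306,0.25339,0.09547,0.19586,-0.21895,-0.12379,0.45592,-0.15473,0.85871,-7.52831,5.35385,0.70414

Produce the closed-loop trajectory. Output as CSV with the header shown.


step,θ0,θ1,θ2,qd0,qd1,qd2,ee_x,ee_y,ee_z,tau0,tau1,tau2
1,-0.36020,0.25271,0.09146,0.08731,0.14438,-0.26730,0.45349,-0.15298,0.86053,-4.39150,3.87314,0.62705
2,-0.35899,0.25857,0.08515,0.03386,0.43978,-0.36172,0.45494,-0.15353,0.85958,-1.30607,3.03578,0.52740
3,-0.35744,0.27181,0.07452,0.11883,0.88116,-0.69659,0.45900,-0.15606,0.85657,2.24026,2.70105,0.63408
4,-0.35228,0.29641,0.05414,0.39456,1.57223,-1.33009,0.46455,-0.16055,0.85190,7.06664,2.99236,0.93271
5,-0.33845,0.33958,0.01577,0.98216,2.72841,-2.48346,0.47024,-0.16755,0.84563,13.53289,3.81973,1.52252
6,-0.30866,0.41203,-0.05191,1.98361,4.48015,-4.23331,0.47402,-0.17814,0.83709,18.72734,4.13569,2.31832
7,-0.25685,0.52070,-0.15312,3.18296,6.33540,-5.80204,0.47277,-0.19393,0.82471,16.21082,2.34410,2.58974
8,-0.18558,0.65607,-0.26927,3.94539,7.18287,-5.75965,0.46359,-0.21619,0.80738,8.27963,-0.07447,1.45643
9,-0.10467,0.79860,-0.37383,4.16311,7.08831,-4.70271,0.44677,-0.24393,0.78599,1.81147,-1.38633,-0.13448
10,-0.02183,0.93651,-0.45857,4.13829,6.72569,-3.79453,0.42534,-0.27370,0.76180,-1.93694,-1.90256,-1.14824
11,0.05968,1.06702,-0.52838,4.02515,6.34633,-3.21022,0.40229,-0.30208,0.73538,-3.89454,-2.10076,-1.61031
12,0.13861,1.19034,-0.58865,3.87696,6.00331,-2.83920,0.37960,-0.32717,0.70708,-4.82139,-2.21021,-1.75652
13,0.21447,1.30727,-0.64271,3.71458,5.70443,-2.58609,0.35845,-0.34820,0.67726,-5.15593,-2.32563,-1.74765
14,0.28706,1.41865,-0.69234,3.54727,5.44635,-2.39486,0.33949,-0.36505,0.64629,-5.14649,-2.48036,-1.67205
15,0.35631,1.52524,-0.73849,3.37935,5.22250,-2.23532,0.32305,-0.37791,0.61453,-4.93848,-2.67965,-1.57526
16,0.42224,1.62763,-0.78163,3.21285,5.02569,-2.09195,0.30924,-0.38706,0.58229,-4.62027,-2.91636,-1.47953
17,0.48487,1.72631,-0.82200,3.04875,4.84913,-1.95730,0.29801,-0.39283,0.54985,-4.24737,-3.17869,-1.39476
18,0.54426,1.82161,-0.85974,2.88761,4.68694,-1.82826,0.28922,-0.39555,0.51748,-3.85544,-3.45396,-1.32437
19,0.60047,1.91377,-0.89496,2.72995,4.53426,-1.70398,0.28268,-0.39549,0.48540,-3.46769,-3.73045,-1.26857
20,0.65357,2.00295,-0.92776,2.57646,4.38730,-1.58464,0.27815,-0.39295,0.45381,-3.09913,-3.99817,-1.22604
21,0.70365,2.08922,-0.95822,2.42819,4.24328,-1.47068,0.27534,-0.38817,0.42292,-2.75918,-4.24908,-1.19491
22,0.75084,2.17263,-0.98647,2.28657,4.10027,-1.36245,0.27398,-0.38143,0.39288,-2.45329,-4.47706,-1.17326
23,0.79527,2.25318,-1.01263,2.15338,3.95713,-1.26002,0.27378,-0.37295,0.36385,-2.18393,-4.67773,-1.15929
24,0.83714,2.33087,-1.03679,2.03055,3.81329,-1.16317,0.27446,-0.36297,0.33594,-1.95117,-4.84827,-1.15136
25,0.87667,2.40567,-1.05908,1.91997,3.66869,-1.07150,0.27576,-0.35174,0.30927,-1.75313,-4.98718,-1.14799
26,0.91412,2.47759,-1.07959,1.82325,3.52367,-0.98458,0.27745,-0.33948,0.28392,-1.58628,-5.09413,-1.14775
27,0.94979,2.54661,-1.09842,1.74153,3.37883,-0.90210,0.27935,-0.32641,0.25996,-1.44574,-5.16982,-1.14926
28,0.98397,2.61274,-1.11564,1.67553,3.23505,-0.82379,0.28129,-0.31272,0.23745,-1.32586,-5.21591,-1.15128
29,1.01699,2.67602,-1.13135,1.62557,3.09336,-0.74945,0.28316,-0.29861,0.21642,-1.22114,-5.23516,-1.15276
30,1.04917,2.73650,-1.14560,1.59172,2.95484,-0.67882,0.28488,-0.28423,0.19690,-1.12834,-5.23195,-1.15289
31,1.08083,2.79425,-1.15848,1.57339,2.82036,-0.61174,0.28640,-0.26972,0.17889,-1.05135,-5.21380,-1.15099
32,1.11225,2.84936,-1.17007,1.56799,2.69000,-0.54873,0.28771,-0.25521,0.16238,-1.01231,-5.19439,-1.14595
33,1.14361,2.90188,-1.18046,1.56718,2.56179,-0.49253,0.28880,-0.24078,0.14735,-1.06800,-5.19636,-1.13515
34,1.17479,2.95179,-1.18987,1.55000,2.42954,-0.45073,0.28971,-0.22653,0.13378,-1.30117,-5.24200,-1.11287
35,1.20509,2.99891,-1.19872,1.47919,2.28196,-0.43633,0.29044,-0.21256,0.12161,-1.71773,-5.31612,-1.07137
36,1.23309,3.04282,-1.20765,1.32106,2.10913,-0.45721,0.29102,-0.19900,0.11075,-2.13475,-5.34699,-1.01035
37,1.25714,3.08306,-1.21722,1.08569,1.91491,-0.49959,0.29142,-0.18603,0.10104,-2.33293,-5.27738,-0.94740
38,1.27626,3.11939,-1.22759,0.82723,1.71744,-0.53592,0.29162,-0.17385,0.09226,-2.27950,-5.12404,-0.90597
39,1.29050,3.15192,-1.23845,0.59856,1.53542,-0.55003,0.29162,-0.16257,0.08422,-2.08255,-4.93999,-0.89395
40,1.30072,3.18106,-1.24939,0.42427,1.37878,-0.54309,0.29144,-0.15223,0.07679,-1.85253,-4.76564,-0.90313
41,1.30801,3.20734,-1.26006,0.30523,1.24879,-0.52356,0.29109,-0.14274,0.06991,-1.65047,-4.61793,-0.92117
42,1.31337,3.23125,-1.27029,0.23150,1.14206,-0.49917,0.29060,-0.13402,0.06354,-1.49697,-4.49853,-0.93916
43,1.31760,3.25321,-1.28002,0.19087,1.05371,-0.47457,0.28997,-0.12595,0.05769,-1.39155,-4.40269,-0.95275
44,1.32123,3.27354,-1.28929,0.17262,0.97913,-0.45186,0.28922,-0.11845,0.05235,-1.32576,-4.32437,-0.96073
45,1.32464,3.29248,-1.29812,0.16854,0.91459,-0.43160,0.28836,-0.11143,0.04752,-1.28967,-4.25828,-0.96356
46,1.32806,3.31021,-1.30658,0.17278,0.85738,-0.41366,0.28741,-0.10485,0.04319,-1.27449,-4.20052,-0.96224
47,1.33160,3.32684,-1.31469,0.18141,0.80560,-0.39763,0.28638,-0.09866,0.03934,-1.27330,-4.14843,-0.95788
48,1.33533,3.34248,-1.32250,0.19188,0.75798,-0.38308,0.28528,-0.09283,0.03593,-1.28102,-4.10033,-0.95145
49,1.33928,3.35720,-1.33002,0.20262,0.71368,-0.36964,0.28414,-0.08733,0.03295,-1.29406,-4.05523,-0.94367
50,1.34343,3.37106,-1.33729,0.21273,0.67219,-0.35700,0.28296,-0.08215,0.03036,-1.30999,-4.01258,-0.93511
51,1.34778,3.38411,-1.34431,0.22170,0.63315,-0.34496,0.28176,-0.07726,0.02812,,,


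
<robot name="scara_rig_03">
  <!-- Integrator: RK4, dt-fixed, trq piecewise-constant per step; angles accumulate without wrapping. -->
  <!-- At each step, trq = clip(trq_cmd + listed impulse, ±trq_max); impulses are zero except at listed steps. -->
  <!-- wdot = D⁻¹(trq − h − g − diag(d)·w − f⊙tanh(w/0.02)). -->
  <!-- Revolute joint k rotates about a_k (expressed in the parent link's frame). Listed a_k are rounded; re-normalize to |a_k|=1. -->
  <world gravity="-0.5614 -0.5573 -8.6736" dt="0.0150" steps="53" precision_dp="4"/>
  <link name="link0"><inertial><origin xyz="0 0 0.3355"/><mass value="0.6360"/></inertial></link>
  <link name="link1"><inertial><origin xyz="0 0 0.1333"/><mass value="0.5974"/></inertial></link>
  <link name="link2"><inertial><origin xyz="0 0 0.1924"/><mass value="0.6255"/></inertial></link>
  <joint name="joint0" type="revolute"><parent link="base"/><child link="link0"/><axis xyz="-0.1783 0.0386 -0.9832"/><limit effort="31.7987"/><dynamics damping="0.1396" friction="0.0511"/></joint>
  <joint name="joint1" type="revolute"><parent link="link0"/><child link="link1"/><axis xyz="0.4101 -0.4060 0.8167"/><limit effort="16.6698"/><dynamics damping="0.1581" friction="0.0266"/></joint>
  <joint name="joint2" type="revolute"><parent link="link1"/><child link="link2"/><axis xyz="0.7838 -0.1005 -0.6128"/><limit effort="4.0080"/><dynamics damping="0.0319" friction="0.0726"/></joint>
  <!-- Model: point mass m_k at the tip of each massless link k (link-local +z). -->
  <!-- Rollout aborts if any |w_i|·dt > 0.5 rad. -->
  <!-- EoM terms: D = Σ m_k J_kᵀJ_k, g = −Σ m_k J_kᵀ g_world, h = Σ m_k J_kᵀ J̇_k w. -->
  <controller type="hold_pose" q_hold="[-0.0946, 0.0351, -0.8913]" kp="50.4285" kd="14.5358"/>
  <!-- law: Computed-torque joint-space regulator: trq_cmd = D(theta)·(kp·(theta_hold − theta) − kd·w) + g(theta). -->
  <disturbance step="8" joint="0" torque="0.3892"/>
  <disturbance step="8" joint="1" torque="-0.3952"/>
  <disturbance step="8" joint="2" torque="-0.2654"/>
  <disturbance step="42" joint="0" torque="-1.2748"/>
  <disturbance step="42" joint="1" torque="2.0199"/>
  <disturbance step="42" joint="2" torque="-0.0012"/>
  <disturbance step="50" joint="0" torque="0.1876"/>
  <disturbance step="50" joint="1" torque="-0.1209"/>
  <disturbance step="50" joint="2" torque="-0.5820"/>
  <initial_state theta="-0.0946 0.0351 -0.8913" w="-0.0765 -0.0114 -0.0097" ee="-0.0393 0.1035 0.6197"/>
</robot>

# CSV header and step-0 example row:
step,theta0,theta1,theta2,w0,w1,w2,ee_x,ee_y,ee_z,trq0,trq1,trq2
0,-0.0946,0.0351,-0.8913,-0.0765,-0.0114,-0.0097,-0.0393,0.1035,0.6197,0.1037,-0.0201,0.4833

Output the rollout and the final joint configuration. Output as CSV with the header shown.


step,theta0,theta1,theta2,w0,w1,w2,ee_x,ee_y,ee_z,trq0,trq1,trq2
1,-0.0947,0.0357,-0.8912,-0.0828,-0.0290,-0.0151,-0.0394,0.1034,0.6197,0.0988,-0.0138,0.4844
2,-0.0947,0.0361,-0.8911,-0.0801,-0.0365,-0.0168,-0.0395,0.1033,0.6197,0.0948,-0.0091,0.4850
3,-0.0947,0.0365,-0.8910,-0.0767,-0.0414,-0.0175,-0.0395,0.1032,0.6198,0.0915,-0.0055,0.4854
4,-0.0946,0.0368,-0.8909,-0.0737,-0.0450,-0.0179,-0.0396,0.1032,0.6198,0.0888,-0.0025,0.4857
5,-0.0945,0.0371,-0.8908,-0.0713,-0.0479,-0.0182,-0.0396,0.1031,0.6198,0.0867,-0.0002,0.4859
6,-0.0943,0.0373,-0.8907,-0.0695,-0.0501,-0.0184,-0.0396,0.1031,0.6198,0.0849,0.0017,0.4861
7,-0.0941,0.0375,-0.8906,-0.0681,-0.0519,-0.0186,-0.0396,0.1031,0.6198,0.0835,0.0033,0.4862
8,-0.0939,0.0377,-0.8905,-0.0671,-0.0533,-0.0187,-0.0396,0.1031,0.6198,0.4716,-0.3907,0.2209
9,-0.0926,0.0378,-0.8918,0.0945,-0.0549,-0.1653,-0.0396,0.1034,0.6197,-0.0036,0.0940,0.5300
10,-0.0918,0.0367,-0.8935,0.0362,-0.0650,-0.0582,-0.0394,0.1039,0.6195,0.0210,0.0724,0.5064
11,-0.0916,0.0357,-0.8938,0.0595,-0.0177,0.0102,-0.0392,0.1041,0.6194,0.0359,0.0546,0.4923
12,-0.0915,0.0350,-0.8939,0.0797,0.0178,0.0174,-0.0390,0.1042,0.6194,0.0432,0.0442,0.4909
13,-0.0915,0.0344,-0.8940,0.0798,0.0314,0.0216,-0.0389,0.1043,0.6194,0.0490,0.0372,0.4896
14,-0.0915,0.0340,-0.8940,0.0756,0.0384,0.0234,-0.0388,0.1044,0.6193,0.0537,0.0319,0.4888
15,-0.0916,0.0336,-0.8940,0.0715,0.0434,0.0244,-0.0388,0.1044,0.6193,0.0575,0.0276,0.4881
16,-0.0918,0.0334,-0.8940,0.0683,0.0472,0.0250,-0.0388,0.1044,0.6193,0.0606,0.0242,0.4877
17,-0.0920,0.0331,-0.8940,0.0658,0.0501,0.0253,-0.0387,0.1044,0.6193,0.0631,0.0214,0.4873
18,-0.0922,0.0329,-0.8940,0.0639,0.0524,0.0255,-0.0387,0.1044,0.6193,0.0652,0.0191,0.4870
19,-0.0925,0.0328,-0.8940,0.0626,0.0542,0.0256,-0.0387,0.1044,0.6193,0.0668,0.0174,0.4868
20,-0.0928,0.0326,-0.8940,0.0617,0.0555,0.0256,-0.0387,0.1044,0.6193,0.0682,0.0159,0.4866
21,-0.0931,0.0325,-0.8940,0.0610,0.0566,0.0256,-0.0387,0.1044,0.6193,0.0692,0.0148,0.4864
22,-0.0934,0.0324,-0.8940,0.0607,0.0573,0.0256,-0.0388,0.1044,0.6193,0.0701,0.0138,0.4863
23,-0.0937,0.0323,-0.8940,0.0605,0.0579,0.0256,-0.0388,0.1043,0.6193,0.0709,0.0131,0.4862
24,-0.0940,0.0322,-0.8940,0.0604,0.0582,0.0256,-0.0388,0.1043,0.6193,0.0714,0.0125,0.4861
25,-0.0943,0.0321,-0.8940,0.0605,0.0585,0.0255,-0.0388,0.1043,0.6193,0.0719,0.0121,0.4860
26,-0.0946,0.0320,-0.8940,0.0606,0.0586,0.0255,-0.0388,0.1042,0.6193,0.0723,0.0117,0.4860
27,-0.0950,0.0319,-0.8940,0.0609,0.0587,0.0254,-0.0389,0.1042,0.6193,0.0726,0.0114,0.4859
28,-0.0953,0.0318,-0.8939,0.0611,0.0587,0.0254,-0.0389,0.1042,0.6193,0.0729,0.0112,0.4859
29,-0.0956,0.0318,-0.8939,0.0614,0.0587,0.0253,-0.0389,0.1041,0.6193,0.0731,0.0111,0.4859
30,-0.0958,0.0317,-0.8939,0.0618,0.0586,0.0253,-0.0389,0.1041,0.6193,0.0733,0.0110,0.4858
31,-0.0961,0.0316,-0.8939,0.0621,0.0586,0.0252,-0.0389,0.1041,0.6193,0.0735,0.0109,0.4858
32,-0.0964,0.0315,-0.8939,0.0625,0.0585,0.0251,-0.0390,0.1040,0.6194,0.0736,0.0109,0.4858
33,-0.0967,0.0314,-0.8939,0.0628,0.0584,0.0251,-0.0390,0.1040,0.6194,0.0737,0.0109,0.4858
34,-0.0970,0.0313,-0.8939,0.0632,0.0582,0.0250,-0.0390,0.1040,0.6194,0.0738,0.0109,0.4858
35,-0.0972,0.0312,-0.8939,0.0636,0.0581,0.0250,-0.0390,0.1040,0.6194,0.0739,0.0109,0.4858
36,-0.0975,0.0312,-0.8939,0.0639,0.0580,0.0249,-0.0390,0.1039,0.6194,0.0740,0.0109,0.4857
37,-0.0978,0.0311,-0.8939,0.0643,0.0579,0.0249,-0.0390,0.1039,0.6194,0.0741,0.0110,0.4857
38,-0.0980,0.0310,-0.8939,0.0646,0.0578,0.0248,-0.0391,0.1039,0.6194,0.0741,0.0110,0.4857
39,-0.0982,0.0309,-0.8939,0.0650,0.0577,0.0248,-0.0391,0.1039,0.6194,0.0742,0.0111,0.4857
40,-0.0985,0.0308,-0.8939,0.0653,0.0576,0.0247,-0.0391,0.1038,0.6194,0.0742,0.0111,0.4857
41,-0.0987,0.0307,-0.8939,0.0656,0.0575,0.0247,-0.0391,0.1038,0.6194,0.0743,0.0112,0.4857
42,-0.0990,0.0306,-0.8939,0.0659,0.0575,0.0246,-0.0391,0.1038,0.6194,-1.2005,2.0312,0.4845
43,-0.0951,0.0386,-0.8942,0.3755,0.9532,-0.0509,-0.0402,0.1031,0.6195,0.3805,-0.4233,0.4838
44,-0.0938,0.0481,-0.8950,-0.0273,0.4522,-0.0241,-0.0420,0.1019,0.6198,0.3335,-0.3314,0.4717
45,-0.0944,0.0537,-0.8951,-0.0691,0.2787,-0.0098,-0.0431,0.1009,0.6199,0.2799,-0.2611,0.4718
46,-0.0950,0.0574,-0.8949,-0.0853,0.1583,-0.0075,-0.0439,0.1002,0.6201,0.2364,-0.2055,0.4742
47,-0.0955,0.0597,-0.8948,-0.0718,0.0859,-0.0047,-0.0444,0.0998,0.6202,0.2003,-0.1613,0.4768
48,-0.0959,0.0610,-0.8946,-0.0718,0.0228,-0.0054,-0.0447,0.0995,0.6202,0.1724,-0.1261,0.4790
49,-0.0961,0.0618,-0.8944,-0.0719,-0.0198,-0.0081,-0.0449,0.0993,0.6203,0.1530,-0.1016,0.4809
50,-0.0960,0.0621,-0.8942,-0.0748,-0.0521,-0.0131,-0.0449,0.0992,0.6203,0.3262,-0.2043,-0.0991
51,-0.0960,0.0621,-0.8982,-0.0528,-0.0641,-0.5310,-0.0452,0.0996,0.6199,0.0848,-0.0420,0.5988
52,-0.0953,0.0621,-0.9044,-0.0090,-0.0533,-0.3152,-0.0456,0.1003,0.6194,0.0831,-0.0343,0.5639
53,-0.0945,0.0620,-0.9077,0.0021,-0.0604,-0.1520,-0.0457,0.1008,0.6190,,,
# final theta (rad): -0.0945 0.0620 -0.9077
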